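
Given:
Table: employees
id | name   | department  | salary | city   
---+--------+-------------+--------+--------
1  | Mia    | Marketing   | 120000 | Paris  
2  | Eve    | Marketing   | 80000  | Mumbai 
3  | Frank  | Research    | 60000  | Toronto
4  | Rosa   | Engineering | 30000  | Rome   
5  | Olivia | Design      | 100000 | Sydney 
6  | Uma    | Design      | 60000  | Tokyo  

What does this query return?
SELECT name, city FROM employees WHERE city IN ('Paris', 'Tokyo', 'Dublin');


Filtering: city IN ('Paris', 'Tokyo', 'Dublin')
Matching: 2 rows

2 rows:
Mia, Paris
Uma, Tokyo


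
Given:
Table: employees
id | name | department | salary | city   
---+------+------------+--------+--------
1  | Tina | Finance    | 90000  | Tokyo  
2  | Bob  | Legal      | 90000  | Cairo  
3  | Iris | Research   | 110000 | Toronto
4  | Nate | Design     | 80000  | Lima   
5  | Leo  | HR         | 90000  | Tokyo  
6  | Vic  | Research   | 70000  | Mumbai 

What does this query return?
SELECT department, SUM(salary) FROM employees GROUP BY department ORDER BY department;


Summing salary within each department:
  Design: 80000 = 80000
  Finance: 90000 = 90000
  HR: 90000 = 90000
  Legal: 90000 = 90000
  Research: 110000 + 70000 = 180000


5 groups:
Design, 80000
Finance, 90000
HR, 90000
Legal, 90000
Research, 180000


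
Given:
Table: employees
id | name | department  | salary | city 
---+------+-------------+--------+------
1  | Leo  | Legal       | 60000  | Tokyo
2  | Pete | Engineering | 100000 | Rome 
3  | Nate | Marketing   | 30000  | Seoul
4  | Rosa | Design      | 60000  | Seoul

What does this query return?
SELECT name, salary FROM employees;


Projecting columns: name, salary

4 rows:
Leo, 60000
Pete, 100000
Nate, 30000
Rosa, 60000


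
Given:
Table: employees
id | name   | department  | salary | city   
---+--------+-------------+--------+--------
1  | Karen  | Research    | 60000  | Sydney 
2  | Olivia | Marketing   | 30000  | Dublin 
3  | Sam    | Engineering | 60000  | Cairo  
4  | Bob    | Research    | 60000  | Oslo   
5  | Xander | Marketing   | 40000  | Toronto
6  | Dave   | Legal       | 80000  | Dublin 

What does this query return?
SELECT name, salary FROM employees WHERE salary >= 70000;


Filtering: salary >= 70000
Matching: 1 rows

1 rows:
Dave, 80000


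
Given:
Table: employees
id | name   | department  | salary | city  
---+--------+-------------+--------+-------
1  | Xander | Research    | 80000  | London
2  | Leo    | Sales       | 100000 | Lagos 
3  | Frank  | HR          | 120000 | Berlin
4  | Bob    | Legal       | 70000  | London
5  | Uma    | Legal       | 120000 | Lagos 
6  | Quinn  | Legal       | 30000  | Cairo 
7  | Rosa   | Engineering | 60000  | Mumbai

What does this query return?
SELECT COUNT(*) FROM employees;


COUNT(*) counts all rows

7


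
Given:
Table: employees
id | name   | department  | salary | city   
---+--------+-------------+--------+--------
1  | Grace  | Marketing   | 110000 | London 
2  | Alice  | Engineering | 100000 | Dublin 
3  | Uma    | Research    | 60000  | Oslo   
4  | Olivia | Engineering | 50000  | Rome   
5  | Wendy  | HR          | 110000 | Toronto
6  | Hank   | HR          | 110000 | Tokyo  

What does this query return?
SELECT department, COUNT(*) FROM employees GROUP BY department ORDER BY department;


Assigning each row to its department group:
  Grace -> Marketing
  Alice -> Engineering
  Uma -> Research
  Olivia -> Engineering
  Wendy -> HR
  Hank -> HR


4 groups:
Engineering, 2
HR, 2
Marketing, 1
Research, 1


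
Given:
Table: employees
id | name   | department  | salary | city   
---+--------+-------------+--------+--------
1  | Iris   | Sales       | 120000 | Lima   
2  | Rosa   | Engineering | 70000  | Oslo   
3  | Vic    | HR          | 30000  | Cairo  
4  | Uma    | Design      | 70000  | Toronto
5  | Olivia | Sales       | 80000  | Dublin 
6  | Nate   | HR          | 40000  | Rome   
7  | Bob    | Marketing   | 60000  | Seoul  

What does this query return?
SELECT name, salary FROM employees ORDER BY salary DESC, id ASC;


Sorting by salary DESC, then id ASC for ties

7 rows:
Iris, 120000
Olivia, 80000
Rosa, 70000
Uma, 70000
Bob, 60000
Nate, 40000
Vic, 30000


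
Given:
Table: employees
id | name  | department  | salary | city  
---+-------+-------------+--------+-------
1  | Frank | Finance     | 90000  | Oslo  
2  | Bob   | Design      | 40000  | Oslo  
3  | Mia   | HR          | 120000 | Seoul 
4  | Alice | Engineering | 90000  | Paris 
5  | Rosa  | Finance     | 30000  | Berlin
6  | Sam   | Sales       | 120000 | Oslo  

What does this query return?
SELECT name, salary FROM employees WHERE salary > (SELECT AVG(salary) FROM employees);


Subquery: AVG(salary) = 81666.67
Filtering: salary > 81666.67
  Frank (90000) -> MATCH
  Mia (120000) -> MATCH
  Alice (90000) -> MATCH
  Sam (120000) -> MATCH


4 rows:
Frank, 90000
Mia, 120000
Alice, 90000
Sam, 120000


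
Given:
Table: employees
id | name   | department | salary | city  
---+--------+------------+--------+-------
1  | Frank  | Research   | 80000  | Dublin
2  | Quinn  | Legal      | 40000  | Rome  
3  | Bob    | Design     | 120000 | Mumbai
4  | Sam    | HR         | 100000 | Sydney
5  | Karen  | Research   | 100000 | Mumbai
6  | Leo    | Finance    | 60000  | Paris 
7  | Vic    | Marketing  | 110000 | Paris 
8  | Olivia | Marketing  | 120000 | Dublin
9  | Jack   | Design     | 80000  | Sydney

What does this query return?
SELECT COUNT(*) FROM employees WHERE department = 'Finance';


Counting rows where department = 'Finance'
  Leo -> MATCH


1


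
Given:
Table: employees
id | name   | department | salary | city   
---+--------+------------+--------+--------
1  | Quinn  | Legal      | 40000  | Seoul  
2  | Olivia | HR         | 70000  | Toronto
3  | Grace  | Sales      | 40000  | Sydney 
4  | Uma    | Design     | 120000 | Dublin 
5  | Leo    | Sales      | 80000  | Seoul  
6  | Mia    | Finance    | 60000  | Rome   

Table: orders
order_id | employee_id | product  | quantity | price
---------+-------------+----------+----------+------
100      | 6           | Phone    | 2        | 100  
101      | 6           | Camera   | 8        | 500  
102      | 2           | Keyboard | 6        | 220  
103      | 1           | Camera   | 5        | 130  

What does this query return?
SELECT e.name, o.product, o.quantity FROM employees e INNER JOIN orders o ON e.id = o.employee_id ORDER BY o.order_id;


Joining employees.id = orders.employee_id:
  employee Mia (id=6) -> order Phone
  employee Mia (id=6) -> order Camera
  employee Olivia (id=2) -> order Keyboard
  employee Quinn (id=1) -> order Camera


4 rows:
Mia, Phone, 2
Mia, Camera, 8
Olivia, Keyboard, 6
Quinn, Camera, 5


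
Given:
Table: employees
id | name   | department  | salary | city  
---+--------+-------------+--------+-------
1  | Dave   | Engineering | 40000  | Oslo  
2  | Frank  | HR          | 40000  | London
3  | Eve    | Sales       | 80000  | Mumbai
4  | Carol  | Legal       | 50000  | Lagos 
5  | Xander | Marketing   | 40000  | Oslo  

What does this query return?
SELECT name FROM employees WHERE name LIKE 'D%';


LIKE 'D%' matches names starting with 'D'
Matching: 1

1 rows:
Dave


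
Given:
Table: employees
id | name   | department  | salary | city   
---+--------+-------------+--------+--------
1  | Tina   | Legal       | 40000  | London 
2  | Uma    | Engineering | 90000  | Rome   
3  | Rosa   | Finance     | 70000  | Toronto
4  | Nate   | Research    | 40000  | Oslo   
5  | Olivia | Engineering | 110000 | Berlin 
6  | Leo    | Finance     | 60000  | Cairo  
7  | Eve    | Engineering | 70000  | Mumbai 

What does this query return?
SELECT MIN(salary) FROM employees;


Salaries: 40000, 90000, 70000, 40000, 110000, 60000, 70000
MIN = 40000

40000


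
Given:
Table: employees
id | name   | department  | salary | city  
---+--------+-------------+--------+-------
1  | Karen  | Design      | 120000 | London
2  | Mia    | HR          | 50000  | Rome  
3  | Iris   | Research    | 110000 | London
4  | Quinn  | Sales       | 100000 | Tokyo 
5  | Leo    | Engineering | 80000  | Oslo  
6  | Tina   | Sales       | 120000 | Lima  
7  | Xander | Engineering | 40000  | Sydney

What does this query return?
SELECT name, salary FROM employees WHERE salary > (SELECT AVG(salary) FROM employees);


Subquery: AVG(salary) = 88571.43
Filtering: salary > 88571.43
  Karen (120000) -> MATCH
  Iris (110000) -> MATCH
  Quinn (100000) -> MATCH
  Tina (120000) -> MATCH


4 rows:
Karen, 120000
Iris, 110000
Quinn, 100000
Tina, 120000


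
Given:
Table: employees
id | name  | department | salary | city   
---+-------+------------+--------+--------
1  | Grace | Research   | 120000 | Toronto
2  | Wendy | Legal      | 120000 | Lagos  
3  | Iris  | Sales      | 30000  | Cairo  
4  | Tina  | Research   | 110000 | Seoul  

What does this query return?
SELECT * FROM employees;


SELECT * returns all 4 rows with all columns

4 rows:
1, Grace, Research, 120000, Toronto
2, Wendy, Legal, 120000, Lagos
3, Iris, Sales, 30000, Cairo
4, Tina, Research, 110000, Seoul


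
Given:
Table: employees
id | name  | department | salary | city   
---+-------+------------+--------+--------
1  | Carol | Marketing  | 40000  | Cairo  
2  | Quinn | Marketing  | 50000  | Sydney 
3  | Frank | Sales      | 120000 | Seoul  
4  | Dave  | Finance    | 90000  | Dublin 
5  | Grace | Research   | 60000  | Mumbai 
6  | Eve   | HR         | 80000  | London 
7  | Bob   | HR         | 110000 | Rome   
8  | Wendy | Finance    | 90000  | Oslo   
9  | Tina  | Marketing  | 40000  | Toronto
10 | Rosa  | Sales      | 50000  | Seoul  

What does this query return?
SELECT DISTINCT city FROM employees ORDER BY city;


All 'city' values (row order): Cairo, Sydney, Seoul, Dublin, Mumbai, London, Rome, Oslo, Toronto, Seoul
Removing duplicates leaves 9 unique value(s).

9 values:
Cairo
Dublin
London
Mumbai
Oslo
Rome
Seoul
Sydney
Toronto


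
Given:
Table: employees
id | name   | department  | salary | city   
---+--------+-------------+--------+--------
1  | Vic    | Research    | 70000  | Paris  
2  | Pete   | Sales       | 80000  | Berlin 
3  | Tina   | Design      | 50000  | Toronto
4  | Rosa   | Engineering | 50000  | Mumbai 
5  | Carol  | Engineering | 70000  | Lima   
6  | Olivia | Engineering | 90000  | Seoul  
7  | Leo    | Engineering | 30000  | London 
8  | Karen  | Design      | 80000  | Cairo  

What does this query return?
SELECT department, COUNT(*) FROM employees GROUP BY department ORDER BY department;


Assigning each row to its department group:
  Vic -> Research
  Pete -> Sales
  Tina -> Design
  Rosa -> Engineering
  Carol -> Engineering
  Olivia -> Engineering
  Leo -> Engineering
  Karen -> Design


4 groups:
Design, 2
Engineering, 4
Research, 1
Sales, 1


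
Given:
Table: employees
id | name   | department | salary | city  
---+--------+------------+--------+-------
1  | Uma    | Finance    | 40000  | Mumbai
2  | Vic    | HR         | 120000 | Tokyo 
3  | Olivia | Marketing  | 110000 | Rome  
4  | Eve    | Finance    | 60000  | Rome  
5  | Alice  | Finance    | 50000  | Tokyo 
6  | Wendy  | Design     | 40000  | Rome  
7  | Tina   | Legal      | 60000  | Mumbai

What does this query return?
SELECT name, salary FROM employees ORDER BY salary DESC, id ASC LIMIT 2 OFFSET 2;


Sort by salary DESC (id ASC tiebreak), then skip 2 and take 2
Rows 3 through 4

2 rows:
Eve, 60000
Tina, 60000


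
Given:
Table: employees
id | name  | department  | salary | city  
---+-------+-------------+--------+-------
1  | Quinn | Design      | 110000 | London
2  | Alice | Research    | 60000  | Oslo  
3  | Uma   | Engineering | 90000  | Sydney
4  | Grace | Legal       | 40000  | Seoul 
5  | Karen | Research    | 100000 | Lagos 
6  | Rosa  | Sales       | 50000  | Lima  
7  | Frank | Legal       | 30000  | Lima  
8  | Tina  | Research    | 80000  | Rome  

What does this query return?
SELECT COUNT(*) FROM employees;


COUNT(*) counts all rows

8


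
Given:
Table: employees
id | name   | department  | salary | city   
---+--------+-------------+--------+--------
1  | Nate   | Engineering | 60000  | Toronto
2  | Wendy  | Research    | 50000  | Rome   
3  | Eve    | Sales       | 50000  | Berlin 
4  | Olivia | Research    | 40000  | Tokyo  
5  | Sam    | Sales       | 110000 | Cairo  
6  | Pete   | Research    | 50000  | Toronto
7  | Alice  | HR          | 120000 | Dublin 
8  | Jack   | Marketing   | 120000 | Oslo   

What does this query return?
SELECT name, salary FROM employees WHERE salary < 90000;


Filtering: salary < 90000
Matching: 5 rows

5 rows:
Nate, 60000
Wendy, 50000
Eve, 50000
Olivia, 40000
Pete, 50000


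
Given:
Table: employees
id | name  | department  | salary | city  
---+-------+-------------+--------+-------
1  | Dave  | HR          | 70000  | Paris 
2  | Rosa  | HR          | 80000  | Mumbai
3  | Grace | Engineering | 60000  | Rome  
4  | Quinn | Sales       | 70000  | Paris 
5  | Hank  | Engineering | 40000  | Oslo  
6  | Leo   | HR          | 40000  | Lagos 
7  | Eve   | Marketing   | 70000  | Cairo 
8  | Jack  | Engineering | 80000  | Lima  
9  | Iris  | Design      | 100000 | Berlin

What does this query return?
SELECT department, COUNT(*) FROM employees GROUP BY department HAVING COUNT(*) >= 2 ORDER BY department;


Groups with count >= 2:
  Engineering: 3 -> PASS
  HR: 3 -> PASS
  Design: 1 -> filtered out
  Marketing: 1 -> filtered out
  Sales: 1 -> filtered out


2 groups:
Engineering, 3
HR, 3


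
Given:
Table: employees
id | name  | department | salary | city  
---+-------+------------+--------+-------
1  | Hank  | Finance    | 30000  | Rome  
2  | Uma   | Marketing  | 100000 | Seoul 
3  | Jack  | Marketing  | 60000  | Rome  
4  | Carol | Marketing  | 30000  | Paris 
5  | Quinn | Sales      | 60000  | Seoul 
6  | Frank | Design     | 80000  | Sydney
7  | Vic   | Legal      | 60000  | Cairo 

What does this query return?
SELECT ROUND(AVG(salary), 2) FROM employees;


SUM(salary) = 420000
COUNT = 7
ROUND(AVG, 2) = ROUND(420000 / 7, 2) = 60000.0

60000.0


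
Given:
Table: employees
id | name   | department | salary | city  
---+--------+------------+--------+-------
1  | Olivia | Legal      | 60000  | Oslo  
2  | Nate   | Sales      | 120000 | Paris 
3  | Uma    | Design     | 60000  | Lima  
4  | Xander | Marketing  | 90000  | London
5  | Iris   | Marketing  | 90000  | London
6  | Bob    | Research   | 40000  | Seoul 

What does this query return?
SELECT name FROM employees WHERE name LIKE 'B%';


LIKE 'B%' matches names starting with 'B'
Matching: 1

1 rows:
Bob


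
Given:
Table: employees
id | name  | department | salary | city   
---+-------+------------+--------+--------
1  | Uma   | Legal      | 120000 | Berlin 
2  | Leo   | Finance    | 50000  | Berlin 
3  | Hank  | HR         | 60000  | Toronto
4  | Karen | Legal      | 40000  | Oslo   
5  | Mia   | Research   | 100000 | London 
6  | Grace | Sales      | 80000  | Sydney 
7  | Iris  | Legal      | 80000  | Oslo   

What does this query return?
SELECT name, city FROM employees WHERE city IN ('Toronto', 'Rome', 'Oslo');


Filtering: city IN ('Toronto', 'Rome', 'Oslo')
Matching: 3 rows

3 rows:
Hank, Toronto
Karen, Oslo
Iris, Oslo


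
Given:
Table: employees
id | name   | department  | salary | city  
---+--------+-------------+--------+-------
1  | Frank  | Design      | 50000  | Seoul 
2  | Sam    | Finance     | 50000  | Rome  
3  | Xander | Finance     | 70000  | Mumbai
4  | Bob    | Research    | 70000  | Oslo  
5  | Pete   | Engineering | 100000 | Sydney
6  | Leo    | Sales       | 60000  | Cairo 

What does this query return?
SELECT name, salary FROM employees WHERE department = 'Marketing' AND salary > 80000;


Filtering: department = 'Marketing' AND salary > 80000
Matching: 0 rows

Empty result set (0 rows)


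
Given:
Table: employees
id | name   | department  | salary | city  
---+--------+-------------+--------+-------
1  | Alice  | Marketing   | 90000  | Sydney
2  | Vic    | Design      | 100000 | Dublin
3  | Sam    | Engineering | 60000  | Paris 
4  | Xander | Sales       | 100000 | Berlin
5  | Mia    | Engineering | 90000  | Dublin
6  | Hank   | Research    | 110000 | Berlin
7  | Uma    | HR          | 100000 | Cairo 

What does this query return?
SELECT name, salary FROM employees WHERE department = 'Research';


Filtering: department = 'Research'
Matching rows: 1

1 rows:
Hank, 110000


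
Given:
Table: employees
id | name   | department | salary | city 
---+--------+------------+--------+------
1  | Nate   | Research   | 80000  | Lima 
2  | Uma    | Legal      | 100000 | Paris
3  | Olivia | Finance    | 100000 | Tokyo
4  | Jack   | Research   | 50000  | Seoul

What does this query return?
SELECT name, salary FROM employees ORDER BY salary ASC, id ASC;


Sorting by salary ASC, then id ASC for ties

4 rows:
Jack, 50000
Nate, 80000
Uma, 100000
Olivia, 100000


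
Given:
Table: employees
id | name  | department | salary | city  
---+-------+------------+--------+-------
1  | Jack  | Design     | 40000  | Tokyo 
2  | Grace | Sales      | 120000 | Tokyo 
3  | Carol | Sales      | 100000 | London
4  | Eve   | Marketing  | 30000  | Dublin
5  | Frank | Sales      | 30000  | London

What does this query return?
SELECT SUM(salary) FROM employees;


SUM(salary) = 40000 + 120000 + 100000 + 30000 + 30000 = 320000

320000


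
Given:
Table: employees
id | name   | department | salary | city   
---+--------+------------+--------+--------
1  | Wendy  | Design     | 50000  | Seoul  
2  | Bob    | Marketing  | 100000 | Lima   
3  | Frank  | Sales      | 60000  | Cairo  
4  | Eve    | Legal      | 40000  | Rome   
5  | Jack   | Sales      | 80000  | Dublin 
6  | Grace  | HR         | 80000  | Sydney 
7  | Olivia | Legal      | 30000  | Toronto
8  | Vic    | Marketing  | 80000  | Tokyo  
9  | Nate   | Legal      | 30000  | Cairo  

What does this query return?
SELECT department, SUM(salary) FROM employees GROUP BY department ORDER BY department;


Summing salary within each department:
  Design: 50000 = 50000
  HR: 80000 = 80000
  Legal: 40000 + 30000 + 30000 = 100000
  Marketing: 100000 + 80000 = 180000
  Sales: 60000 + 80000 = 140000


5 groups:
Design, 50000
HR, 80000
Legal, 100000
Marketing, 180000
Sales, 140000


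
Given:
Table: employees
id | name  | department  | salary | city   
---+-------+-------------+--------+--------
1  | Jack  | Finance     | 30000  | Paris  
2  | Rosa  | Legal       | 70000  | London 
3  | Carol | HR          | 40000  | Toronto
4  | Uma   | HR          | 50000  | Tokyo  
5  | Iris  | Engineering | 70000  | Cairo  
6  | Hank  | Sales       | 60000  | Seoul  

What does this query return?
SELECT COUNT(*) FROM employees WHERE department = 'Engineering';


Counting rows where department = 'Engineering'
  Iris -> MATCH


1


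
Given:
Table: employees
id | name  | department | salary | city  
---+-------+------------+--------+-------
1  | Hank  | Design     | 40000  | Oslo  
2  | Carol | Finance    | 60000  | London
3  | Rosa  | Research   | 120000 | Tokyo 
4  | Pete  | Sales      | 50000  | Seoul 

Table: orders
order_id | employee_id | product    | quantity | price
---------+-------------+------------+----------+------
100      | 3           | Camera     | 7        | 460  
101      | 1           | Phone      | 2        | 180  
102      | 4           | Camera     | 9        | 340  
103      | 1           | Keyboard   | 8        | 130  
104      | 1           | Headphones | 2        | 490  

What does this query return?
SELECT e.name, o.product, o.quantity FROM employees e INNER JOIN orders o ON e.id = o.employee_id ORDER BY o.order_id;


Joining employees.id = orders.employee_id:
  employee Rosa (id=3) -> order Camera
  employee Hank (id=1) -> order Phone
  employee Pete (id=4) -> order Camera
  employee Hank (id=1) -> order Keyboard
  employee Hank (id=1) -> order Headphones


5 rows:
Rosa, Camera, 7
Hank, Phone, 2
Pete, Camera, 9
Hank, Keyboard, 8
Hank, Headphones, 2


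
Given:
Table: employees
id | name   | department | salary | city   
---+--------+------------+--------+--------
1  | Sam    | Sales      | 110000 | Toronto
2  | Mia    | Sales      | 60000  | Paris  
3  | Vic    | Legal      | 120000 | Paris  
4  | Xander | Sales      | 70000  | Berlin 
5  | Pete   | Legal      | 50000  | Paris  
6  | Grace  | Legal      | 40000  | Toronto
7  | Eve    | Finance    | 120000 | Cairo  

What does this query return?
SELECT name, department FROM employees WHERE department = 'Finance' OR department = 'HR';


Filtering: department = 'Finance' OR 'HR'
Matching: 1 rows

1 rows:
Eve, Finance


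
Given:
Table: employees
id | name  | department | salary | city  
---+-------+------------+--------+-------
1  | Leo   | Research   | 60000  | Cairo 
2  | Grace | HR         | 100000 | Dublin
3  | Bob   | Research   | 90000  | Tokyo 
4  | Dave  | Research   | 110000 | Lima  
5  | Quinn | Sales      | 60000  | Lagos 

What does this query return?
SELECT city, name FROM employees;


Projecting columns: city, name

5 rows:
Cairo, Leo
Dublin, Grace
Tokyo, Bob
Lima, Dave
Lagos, Quinn


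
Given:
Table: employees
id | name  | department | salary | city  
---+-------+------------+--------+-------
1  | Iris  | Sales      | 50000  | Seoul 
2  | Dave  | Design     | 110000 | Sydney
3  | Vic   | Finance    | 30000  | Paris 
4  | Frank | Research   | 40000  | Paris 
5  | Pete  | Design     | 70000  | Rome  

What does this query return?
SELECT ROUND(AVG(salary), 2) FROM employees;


SUM(salary) = 300000
COUNT = 5
ROUND(AVG, 2) = ROUND(300000 / 5, 2) = 60000.0

60000.0


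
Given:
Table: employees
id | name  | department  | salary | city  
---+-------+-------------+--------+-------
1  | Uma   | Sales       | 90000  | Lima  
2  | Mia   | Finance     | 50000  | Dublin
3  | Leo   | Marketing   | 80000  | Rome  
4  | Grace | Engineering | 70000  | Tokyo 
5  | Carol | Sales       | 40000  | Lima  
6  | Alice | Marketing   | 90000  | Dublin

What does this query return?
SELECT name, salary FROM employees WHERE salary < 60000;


Filtering: salary < 60000
Matching: 2 rows

2 rows:
Mia, 50000
Carol, 40000


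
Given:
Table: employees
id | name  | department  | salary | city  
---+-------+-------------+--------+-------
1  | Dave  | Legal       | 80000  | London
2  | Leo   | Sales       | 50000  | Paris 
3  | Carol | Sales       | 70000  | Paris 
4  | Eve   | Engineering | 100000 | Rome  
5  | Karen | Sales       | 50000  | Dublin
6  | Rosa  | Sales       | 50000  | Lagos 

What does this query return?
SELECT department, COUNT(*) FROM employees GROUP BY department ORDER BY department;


Assigning each row to its department group:
  Dave -> Legal
  Leo -> Sales
  Carol -> Sales
  Eve -> Engineering
  Karen -> Sales
  Rosa -> Sales


3 groups:
Engineering, 1
Legal, 1
Sales, 4


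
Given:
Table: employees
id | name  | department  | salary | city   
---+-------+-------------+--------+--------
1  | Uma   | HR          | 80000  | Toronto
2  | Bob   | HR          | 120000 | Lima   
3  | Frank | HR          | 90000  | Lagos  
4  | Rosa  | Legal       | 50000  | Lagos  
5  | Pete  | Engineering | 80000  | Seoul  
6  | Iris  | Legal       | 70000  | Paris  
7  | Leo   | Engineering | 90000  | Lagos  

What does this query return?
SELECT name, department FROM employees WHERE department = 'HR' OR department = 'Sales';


Filtering: department = 'HR' OR 'Sales'
Matching: 3 rows

3 rows:
Uma, HR
Bob, HR
Frank, HR


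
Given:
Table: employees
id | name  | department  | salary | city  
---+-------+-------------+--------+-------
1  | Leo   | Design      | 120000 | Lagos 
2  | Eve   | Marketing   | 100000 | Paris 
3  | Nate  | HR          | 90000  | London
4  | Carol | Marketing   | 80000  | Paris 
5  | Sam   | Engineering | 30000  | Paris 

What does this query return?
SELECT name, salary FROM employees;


Projecting columns: name, salary

5 rows:
Leo, 120000
Eve, 100000
Nate, 90000
Carol, 80000
Sam, 30000


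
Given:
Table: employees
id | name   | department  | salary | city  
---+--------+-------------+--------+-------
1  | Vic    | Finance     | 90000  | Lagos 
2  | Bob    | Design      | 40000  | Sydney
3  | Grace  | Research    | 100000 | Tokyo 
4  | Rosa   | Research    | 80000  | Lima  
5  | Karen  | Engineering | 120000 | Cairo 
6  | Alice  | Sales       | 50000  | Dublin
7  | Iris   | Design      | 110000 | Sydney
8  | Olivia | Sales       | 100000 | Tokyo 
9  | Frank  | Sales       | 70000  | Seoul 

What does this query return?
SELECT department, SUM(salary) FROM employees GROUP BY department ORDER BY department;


Summing salary within each department:
  Design: 40000 + 110000 = 150000
  Engineering: 120000 = 120000
  Finance: 90000 = 90000
  Research: 100000 + 80000 = 180000
  Sales: 50000 + 100000 + 70000 = 220000


5 groups:
Design, 150000
Engineering, 120000
Finance, 90000
Research, 180000
Sales, 220000


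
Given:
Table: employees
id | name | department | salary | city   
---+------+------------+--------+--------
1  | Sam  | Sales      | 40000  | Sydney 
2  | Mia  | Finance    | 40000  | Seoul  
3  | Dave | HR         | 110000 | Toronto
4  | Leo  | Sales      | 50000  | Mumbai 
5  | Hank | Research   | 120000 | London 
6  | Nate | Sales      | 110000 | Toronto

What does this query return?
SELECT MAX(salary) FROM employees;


Salaries: 40000, 40000, 110000, 50000, 120000, 110000
MAX = 120000

120000


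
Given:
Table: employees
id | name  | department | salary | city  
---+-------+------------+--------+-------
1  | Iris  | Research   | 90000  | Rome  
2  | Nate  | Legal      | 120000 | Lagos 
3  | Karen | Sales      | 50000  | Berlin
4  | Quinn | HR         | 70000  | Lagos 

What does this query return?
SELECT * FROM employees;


SELECT * returns all 4 rows with all columns

4 rows:
1, Iris, Research, 90000, Rome
2, Nate, Legal, 120000, Lagos
3, Karen, Sales, 50000, Berlin
4, Quinn, HR, 70000, Lagos


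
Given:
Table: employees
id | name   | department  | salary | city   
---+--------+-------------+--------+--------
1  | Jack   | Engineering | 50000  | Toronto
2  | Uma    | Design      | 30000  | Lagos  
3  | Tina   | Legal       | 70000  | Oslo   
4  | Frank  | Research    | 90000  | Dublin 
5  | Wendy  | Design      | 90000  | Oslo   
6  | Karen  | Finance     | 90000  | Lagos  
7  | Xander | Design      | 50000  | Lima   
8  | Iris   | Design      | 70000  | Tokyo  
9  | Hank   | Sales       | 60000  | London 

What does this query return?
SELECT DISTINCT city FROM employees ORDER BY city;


All 'city' values (row order): Toronto, Lagos, Oslo, Dublin, Oslo, Lagos, Lima, Tokyo, London
Removing duplicates leaves 7 unique value(s).

7 values:
Dublin
Lagos
Lima
London
Oslo
Tokyo
Toronto


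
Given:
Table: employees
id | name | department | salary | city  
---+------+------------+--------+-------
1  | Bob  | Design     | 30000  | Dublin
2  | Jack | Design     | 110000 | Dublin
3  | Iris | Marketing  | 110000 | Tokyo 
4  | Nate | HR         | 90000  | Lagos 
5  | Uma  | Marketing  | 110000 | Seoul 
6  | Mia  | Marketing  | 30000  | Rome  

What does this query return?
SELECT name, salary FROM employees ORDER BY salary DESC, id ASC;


Sorting by salary DESC, then id ASC for ties

6 rows:
Jack, 110000
Iris, 110000
Uma, 110000
Nate, 90000
Bob, 30000
Mia, 30000


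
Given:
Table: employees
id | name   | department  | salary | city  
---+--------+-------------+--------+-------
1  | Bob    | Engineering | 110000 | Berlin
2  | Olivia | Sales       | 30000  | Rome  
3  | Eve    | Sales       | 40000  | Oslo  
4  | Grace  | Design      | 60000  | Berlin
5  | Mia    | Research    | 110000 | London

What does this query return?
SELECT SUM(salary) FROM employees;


SUM(salary) = 110000 + 30000 + 40000 + 60000 + 110000 = 350000

350000


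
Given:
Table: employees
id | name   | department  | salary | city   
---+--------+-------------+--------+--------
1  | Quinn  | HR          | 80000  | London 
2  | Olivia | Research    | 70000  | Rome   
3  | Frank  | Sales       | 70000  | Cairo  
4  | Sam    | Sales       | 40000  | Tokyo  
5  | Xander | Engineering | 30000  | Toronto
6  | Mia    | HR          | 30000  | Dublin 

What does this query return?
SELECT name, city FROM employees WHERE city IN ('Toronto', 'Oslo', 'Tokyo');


Filtering: city IN ('Toronto', 'Oslo', 'Tokyo')
Matching: 2 rows

2 rows:
Sam, Tokyo
Xander, Toronto


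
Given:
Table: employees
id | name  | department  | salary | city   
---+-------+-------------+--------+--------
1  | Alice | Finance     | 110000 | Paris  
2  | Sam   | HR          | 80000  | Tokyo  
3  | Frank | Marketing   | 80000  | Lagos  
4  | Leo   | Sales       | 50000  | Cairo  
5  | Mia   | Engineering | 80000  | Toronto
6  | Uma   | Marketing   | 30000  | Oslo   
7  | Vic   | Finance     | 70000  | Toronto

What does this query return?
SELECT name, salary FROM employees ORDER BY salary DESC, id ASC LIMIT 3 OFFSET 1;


Sort by salary DESC (id ASC tiebreak), then skip 1 and take 3
Rows 2 through 4

3 rows:
Sam, 80000
Frank, 80000
Mia, 80000


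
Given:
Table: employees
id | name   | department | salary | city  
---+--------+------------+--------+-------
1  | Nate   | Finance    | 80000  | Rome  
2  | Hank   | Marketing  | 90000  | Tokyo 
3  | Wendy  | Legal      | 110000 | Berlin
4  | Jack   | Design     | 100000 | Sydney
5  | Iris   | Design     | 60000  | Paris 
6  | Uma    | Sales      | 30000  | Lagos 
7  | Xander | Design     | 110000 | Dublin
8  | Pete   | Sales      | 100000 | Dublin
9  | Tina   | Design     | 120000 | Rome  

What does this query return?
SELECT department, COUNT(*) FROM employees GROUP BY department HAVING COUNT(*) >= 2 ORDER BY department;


Groups with count >= 2:
  Design: 4 -> PASS
  Sales: 2 -> PASS
  Finance: 1 -> filtered out
  Legal: 1 -> filtered out
  Marketing: 1 -> filtered out


2 groups:
Design, 4
Sales, 2


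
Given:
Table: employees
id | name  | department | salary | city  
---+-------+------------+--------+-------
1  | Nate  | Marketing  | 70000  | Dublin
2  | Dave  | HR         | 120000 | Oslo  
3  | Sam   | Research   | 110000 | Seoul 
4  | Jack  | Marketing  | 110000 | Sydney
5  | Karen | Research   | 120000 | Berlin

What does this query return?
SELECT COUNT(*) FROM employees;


COUNT(*) counts all rows

5


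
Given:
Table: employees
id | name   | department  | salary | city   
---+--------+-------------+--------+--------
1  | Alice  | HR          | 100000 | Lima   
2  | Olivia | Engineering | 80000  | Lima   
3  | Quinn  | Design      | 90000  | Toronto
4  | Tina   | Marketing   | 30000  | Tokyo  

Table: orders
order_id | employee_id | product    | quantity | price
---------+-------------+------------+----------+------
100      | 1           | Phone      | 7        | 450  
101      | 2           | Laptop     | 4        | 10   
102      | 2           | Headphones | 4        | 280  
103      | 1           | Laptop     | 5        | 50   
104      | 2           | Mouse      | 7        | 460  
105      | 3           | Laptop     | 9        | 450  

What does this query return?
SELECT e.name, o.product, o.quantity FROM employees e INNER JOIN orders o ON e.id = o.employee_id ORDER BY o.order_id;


Joining employees.id = orders.employee_id:
  employee Alice (id=1) -> order Phone
  employee Olivia (id=2) -> order Laptop
  employee Olivia (id=2) -> order Headphones
  employee Alice (id=1) -> order Laptop
  employee Olivia (id=2) -> order Mouse
  employee Quinn (id=3) -> order Laptop


6 rows:
Alice, Phone, 7
Olivia, Laptop, 4
Olivia, Headphones, 4
Alice, Laptop, 5
Olivia, Mouse, 7
Quinn, Laptop, 9


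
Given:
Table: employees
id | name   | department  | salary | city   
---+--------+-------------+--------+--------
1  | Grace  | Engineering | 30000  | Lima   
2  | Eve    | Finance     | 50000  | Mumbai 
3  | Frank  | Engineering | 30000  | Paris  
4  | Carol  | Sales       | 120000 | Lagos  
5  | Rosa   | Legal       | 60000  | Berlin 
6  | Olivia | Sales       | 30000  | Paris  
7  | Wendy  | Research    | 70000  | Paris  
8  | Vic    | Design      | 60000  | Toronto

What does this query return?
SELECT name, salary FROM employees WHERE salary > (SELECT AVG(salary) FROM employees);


Subquery: AVG(salary) = 56250.0
Filtering: salary > 56250.0
  Carol (120000) -> MATCH
  Rosa (60000) -> MATCH
  Wendy (70000) -> MATCH
  Vic (60000) -> MATCH


4 rows:
Carol, 120000
Rosa, 60000
Wendy, 70000
Vic, 60000


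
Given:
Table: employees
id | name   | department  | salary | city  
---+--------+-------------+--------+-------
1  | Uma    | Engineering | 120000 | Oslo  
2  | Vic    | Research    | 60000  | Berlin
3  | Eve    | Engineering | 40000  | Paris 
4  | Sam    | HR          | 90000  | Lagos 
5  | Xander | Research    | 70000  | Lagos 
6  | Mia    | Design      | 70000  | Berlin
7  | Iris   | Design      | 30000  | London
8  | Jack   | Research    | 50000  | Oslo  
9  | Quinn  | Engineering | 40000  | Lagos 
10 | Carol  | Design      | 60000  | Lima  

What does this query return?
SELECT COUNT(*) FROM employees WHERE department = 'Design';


Counting rows where department = 'Design'
  Mia -> MATCH
  Iris -> MATCH
  Carol -> MATCH


3


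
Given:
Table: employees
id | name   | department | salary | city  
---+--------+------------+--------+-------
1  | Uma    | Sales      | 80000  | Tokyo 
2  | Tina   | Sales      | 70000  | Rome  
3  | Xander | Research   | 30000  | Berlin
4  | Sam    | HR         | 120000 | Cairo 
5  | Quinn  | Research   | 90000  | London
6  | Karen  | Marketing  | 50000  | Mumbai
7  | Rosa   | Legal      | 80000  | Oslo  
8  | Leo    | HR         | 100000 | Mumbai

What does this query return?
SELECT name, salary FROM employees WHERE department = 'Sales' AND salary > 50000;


Filtering: department = 'Sales' AND salary > 50000
Matching: 2 rows

2 rows:
Uma, 80000
Tina, 70000


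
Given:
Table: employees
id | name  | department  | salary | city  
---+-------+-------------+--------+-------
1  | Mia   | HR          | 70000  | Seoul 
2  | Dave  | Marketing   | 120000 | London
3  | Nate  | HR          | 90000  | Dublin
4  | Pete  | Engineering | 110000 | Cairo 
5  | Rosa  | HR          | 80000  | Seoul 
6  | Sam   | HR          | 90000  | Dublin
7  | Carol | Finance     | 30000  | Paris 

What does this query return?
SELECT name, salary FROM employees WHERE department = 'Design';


Filtering: department = 'Design'
Matching rows: 0

Empty result set (0 rows)


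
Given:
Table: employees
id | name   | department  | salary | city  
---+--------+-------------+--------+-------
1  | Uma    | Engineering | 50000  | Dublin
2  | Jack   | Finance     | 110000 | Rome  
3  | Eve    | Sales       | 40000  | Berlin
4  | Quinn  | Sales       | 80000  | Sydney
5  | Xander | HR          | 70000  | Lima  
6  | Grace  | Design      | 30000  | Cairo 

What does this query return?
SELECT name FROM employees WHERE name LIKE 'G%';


LIKE 'G%' matches names starting with 'G'
Matching: 1

1 rows:
Grace


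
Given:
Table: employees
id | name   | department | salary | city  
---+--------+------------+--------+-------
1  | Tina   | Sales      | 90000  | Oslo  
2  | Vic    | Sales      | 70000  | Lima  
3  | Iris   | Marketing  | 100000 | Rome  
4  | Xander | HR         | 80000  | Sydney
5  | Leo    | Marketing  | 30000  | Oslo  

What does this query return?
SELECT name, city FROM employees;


Projecting columns: name, city

5 rows:
Tina, Oslo
Vic, Lima
Iris, Rome
Xander, Sydney
Leo, Oslo


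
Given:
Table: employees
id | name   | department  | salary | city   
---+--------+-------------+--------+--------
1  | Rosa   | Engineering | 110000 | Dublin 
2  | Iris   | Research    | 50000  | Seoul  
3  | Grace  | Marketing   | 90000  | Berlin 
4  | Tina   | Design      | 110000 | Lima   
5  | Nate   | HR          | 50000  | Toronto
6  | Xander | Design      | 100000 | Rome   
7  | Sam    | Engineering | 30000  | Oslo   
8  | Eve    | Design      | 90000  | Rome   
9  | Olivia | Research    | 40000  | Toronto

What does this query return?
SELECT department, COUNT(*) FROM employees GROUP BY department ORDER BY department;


Assigning each row to its department group:
  Rosa -> Engineering
  Iris -> Research
  Grace -> Marketing
  Tina -> Design
  Nate -> HR
  Xander -> Design
  Sam -> Engineering
  Eve -> Design
  Olivia -> Research


5 groups:
Design, 3
Engineering, 2
HR, 1
Marketing, 1
Research, 2


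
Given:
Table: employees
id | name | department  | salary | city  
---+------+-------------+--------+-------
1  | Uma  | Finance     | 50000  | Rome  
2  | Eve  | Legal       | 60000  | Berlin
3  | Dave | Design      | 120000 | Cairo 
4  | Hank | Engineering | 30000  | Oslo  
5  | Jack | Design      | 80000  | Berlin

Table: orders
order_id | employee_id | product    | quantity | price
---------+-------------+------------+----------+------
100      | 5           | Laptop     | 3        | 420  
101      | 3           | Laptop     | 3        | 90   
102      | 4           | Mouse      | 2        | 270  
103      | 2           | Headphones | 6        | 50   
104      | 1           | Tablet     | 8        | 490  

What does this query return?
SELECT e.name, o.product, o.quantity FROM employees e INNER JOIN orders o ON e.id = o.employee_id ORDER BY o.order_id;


Joining employees.id = orders.employee_id:
  employee Jack (id=5) -> order Laptop
  employee Dave (id=3) -> order Laptop
  employee Hank (id=4) -> order Mouse
  employee Eve (id=2) -> order Headphones
  employee Uma (id=1) -> order Tablet


5 rows:
Jack, Laptop, 3
Dave, Laptop, 3
Hank, Mouse, 2
Eve, Headphones, 6
Uma, Tablet, 8


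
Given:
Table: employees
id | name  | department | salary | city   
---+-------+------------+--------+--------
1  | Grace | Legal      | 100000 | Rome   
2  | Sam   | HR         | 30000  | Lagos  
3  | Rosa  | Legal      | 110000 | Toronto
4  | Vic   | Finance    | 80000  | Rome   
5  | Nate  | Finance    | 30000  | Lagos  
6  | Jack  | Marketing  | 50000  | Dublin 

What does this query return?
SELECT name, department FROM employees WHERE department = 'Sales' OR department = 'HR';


Filtering: department = 'Sales' OR 'HR'
Matching: 1 rows

1 rows:
Sam, HR


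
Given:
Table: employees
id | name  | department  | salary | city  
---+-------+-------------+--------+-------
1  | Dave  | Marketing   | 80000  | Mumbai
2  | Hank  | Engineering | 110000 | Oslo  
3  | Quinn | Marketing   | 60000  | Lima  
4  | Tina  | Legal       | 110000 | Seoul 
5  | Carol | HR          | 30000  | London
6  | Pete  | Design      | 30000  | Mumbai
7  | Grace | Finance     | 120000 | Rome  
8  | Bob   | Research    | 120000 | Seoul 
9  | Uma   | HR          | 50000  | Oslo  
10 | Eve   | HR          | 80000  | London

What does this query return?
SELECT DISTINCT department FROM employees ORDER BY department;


All 'department' values (row order): Marketing, Engineering, Marketing, Legal, HR, Design, Finance, Research, HR, HR
Removing duplicates leaves 7 unique value(s).

7 values:
Design
Engineering
Finance
HR
Legal
Marketing
Research


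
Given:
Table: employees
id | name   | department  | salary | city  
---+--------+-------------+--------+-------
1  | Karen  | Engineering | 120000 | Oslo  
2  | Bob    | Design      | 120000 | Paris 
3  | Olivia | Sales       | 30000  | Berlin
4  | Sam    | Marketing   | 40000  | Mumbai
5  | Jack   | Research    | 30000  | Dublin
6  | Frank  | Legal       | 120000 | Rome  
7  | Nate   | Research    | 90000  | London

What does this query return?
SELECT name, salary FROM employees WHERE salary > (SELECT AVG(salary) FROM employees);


Subquery: AVG(salary) = 78571.43
Filtering: salary > 78571.43
  Karen (120000) -> MATCH
  Bob (120000) -> MATCH
  Frank (120000) -> MATCH
  Nate (90000) -> MATCH


4 rows:
Karen, 120000
Bob, 120000
Frank, 120000
Nate, 90000


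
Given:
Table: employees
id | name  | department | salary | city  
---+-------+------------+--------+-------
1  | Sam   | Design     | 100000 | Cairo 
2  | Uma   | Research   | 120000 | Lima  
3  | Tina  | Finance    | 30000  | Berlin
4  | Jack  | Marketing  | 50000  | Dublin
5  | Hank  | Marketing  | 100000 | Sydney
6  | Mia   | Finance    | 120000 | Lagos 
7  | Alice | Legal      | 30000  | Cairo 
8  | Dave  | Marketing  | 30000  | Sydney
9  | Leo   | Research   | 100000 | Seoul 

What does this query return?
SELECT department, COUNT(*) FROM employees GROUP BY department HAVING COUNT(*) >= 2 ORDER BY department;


Groups with count >= 2:
  Finance: 2 -> PASS
  Marketing: 3 -> PASS
  Research: 2 -> PASS
  Design: 1 -> filtered out
  Legal: 1 -> filtered out


3 groups:
Finance, 2
Marketing, 3
Research, 2
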